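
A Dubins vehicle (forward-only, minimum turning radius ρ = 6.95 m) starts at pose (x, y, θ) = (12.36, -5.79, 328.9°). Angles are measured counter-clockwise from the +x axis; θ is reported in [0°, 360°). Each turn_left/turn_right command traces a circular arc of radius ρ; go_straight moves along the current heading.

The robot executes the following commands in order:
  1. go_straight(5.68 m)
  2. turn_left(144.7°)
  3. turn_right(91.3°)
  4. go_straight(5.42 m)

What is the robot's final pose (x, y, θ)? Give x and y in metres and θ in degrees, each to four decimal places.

(35.9284, 11.2789, 22.3000°)

set_pose: (x, y, θ) = (12.3600, -5.7900, 328.9000°), ρ = 6.95
go_straight(5.68): x += 5.68·cos θ, y += 5.68·sin θ → (17.2236, -8.7239, 328.9000°)
turn_left(144.7°): centre at ρ to the left, rotate +144.7° → (27.1822, 0.0096, 473.6000° ≡ 113.6000°)
turn_right(91.3°): centre at ρ to the right, rotate −91.3° → (30.9137, 9.2222, 22.3000°)
go_straight(5.42): x += 5.42·cos θ, y += 5.42·sin θ → (35.9284, 11.2789, 22.3000°)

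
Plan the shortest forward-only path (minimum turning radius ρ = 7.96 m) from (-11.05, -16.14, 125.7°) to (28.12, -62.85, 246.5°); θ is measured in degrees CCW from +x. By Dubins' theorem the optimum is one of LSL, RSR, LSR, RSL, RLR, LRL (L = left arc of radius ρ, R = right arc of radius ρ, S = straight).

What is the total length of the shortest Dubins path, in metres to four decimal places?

87.7006 m

Let ψ = atan2(Δy, Δx) = atan2(-46.71, 39.17) = -50.0175° be the start→goal bearing.
Normalize: d = |goal − start| / ρ = 60.959929/7.96 = 7.658283, α = (θ_start − ψ) mod 360° = 175.7175° = 3.066849 rad, β = (θ_goal − ψ) mod 360° = 296.5175° = 5.175207 rad.
Common terms: sin α = 0.074674, cos α = -0.997208, sin β = -0.894798, cos β = 0.446472, cos(α−β) = -0.512043, d² = 58.649292. Work in radians in the unit-radius frame; every candidate has L = ρ·(t + p + q).
LSL: p² = 2 + d² − 2cos(α−β) + 2d(sin α − sin β) = 76.522351; p = √p² = 8.747705; φ = atan2(cos β − cos α, d + sin α − sin β) = 0.165794 rad; t = (φ − α) mod 2π = 3.382130 rad, q = (β − φ) mod 2π = 5.009413 rad → L = 7.96·(3.382130 + 8.747705 + 5.009413) = 7.96·17.139249 = 136.428418 m
RSR: p² = 2 + d² − 2cos(α−β) + 2d(sin β − sin α) = 46.824405; p = √p² = 6.842836; φ = atan2(cos α − cos β, d − sin α + sin β) = -0.212574 rad; t = (α − φ) mod 2π = 3.279424 rad, q = (φ − β) mod 2π = 0.895404 rad → L = 7.96·(3.279424 + 6.842836 + 0.895404) = 7.96·11.017664 = 87.700602 m
LSR: p² = d² − 2 + 2cos(α−β) + 2d(sin α + sin β) = 43.063722; p = √p² = 6.562295; φ = atan2(−cos α − cos β, d + sin α + sin β) − atan2(−2, p) = 0.376194 rad; t = (φ − α) mod 2π = 3.592530 rad, q = (φ − β) mod 2π = 1.484172 rad → L = 7.96·(3.592530 + 6.562295 + 1.484172) = 7.96·11.638997 = 92.646416 m
RSL: p² = d² − 2 + 2cos(α−β) − 2d(sin α + sin β) = 68.186692; p = √p² = 8.257523; φ = atan2(cos α + cos β, d − sin α − sin β) − atan2(2, p) = -0.302494 rad; t = (α − φ) mod 2π = 3.369343 rad, q = (β − φ) mod 2π = 5.477701 rad → L = 7.96·(3.369343 + 8.257523 + 5.477701) = 7.96·17.104567 = 136.152356 m
RLR: c = (6 − d² + 2cos(α−β) + 2d(sin α − sin β))/8 = -4.853051, |c| > 1 → infeasible
LRL: c = (6 − d² + 2cos(α−β) − 2d(sin α − sin β))/8 = -8.565294, |c| > 1 → infeasible
Shortest: RSR with L = 87.700602 m ≈ 87.7006 m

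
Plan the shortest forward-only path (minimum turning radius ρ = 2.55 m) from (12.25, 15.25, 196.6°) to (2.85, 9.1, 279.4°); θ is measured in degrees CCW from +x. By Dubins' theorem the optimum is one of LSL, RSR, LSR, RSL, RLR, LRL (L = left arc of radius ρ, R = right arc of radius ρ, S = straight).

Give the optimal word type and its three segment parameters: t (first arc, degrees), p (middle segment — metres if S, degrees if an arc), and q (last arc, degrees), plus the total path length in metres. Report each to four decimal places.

Let ψ = atan2(Δy, Δx) = atan2(-6.15, -9.40) = -146.8051° be the start→goal bearing.
Normalize: d = |goal − start| / ρ = 11.233098/2.55 = 4.405137, α = (θ_start − ψ) mod 360° = 343.4051° = 5.993549 rad, β = (θ_goal − ψ) mod 360° = 66.2051° = 1.155496 rad.
Common terms: sin α = -0.285604, cos α = 0.958348, sin β = 0.914995, cos β = 0.403464, cos(α−β) = 0.125333, d² = 19.405229. Work in radians in the unit-radius frame; every candidate has L = ρ·(t + p + q).
LSL: p² = 2 + d² − 2cos(α−β) + 2d(sin α − sin β) = 10.576957; p = √p² = 3.252223; φ = atan2(cos β − cos α, d + sin α − sin β) = -0.171455 rad; t = (φ − α) mod 2π = 0.118181 rad, q = (β − φ) mod 2π = 1.326952 rad → L = 2.55·(0.118181 + 3.252223 + 1.326952) = 2.55·4.697356 = 11.978258 m
RSR: p² = 2 + d² − 2cos(α−β) + 2d(sin β − sin α) = 31.732167; p = √p² = 5.633131; φ = atan2(cos α − cos β, d − sin α + sin β) = 0.098664 rad; t = (α − φ) mod 2π = 5.894886 rad, q = (φ − β) mod 2π = 5.226352 rad → L = 2.55·(5.894886 + 5.633131 + 5.226352) = 2.55·16.754369 = 42.723641 m
LSR: p² = d² − 2 + 2cos(α−β) + 2d(sin α + sin β) = 23.201009; p = √p² = 4.816743; φ = atan2(−cos α − cos β, d + sin α + sin β) − atan2(−2, p) = 0.129384 rad; t = (φ − α) mod 2π = 0.419020 rad, q = (φ − β) mod 2π = 5.257073 rad → L = 2.55·(0.419020 + 4.816743 + 5.257073) = 2.55·10.492835 = 26.756730 m
RSL: p² = d² − 2 + 2cos(α−β) − 2d(sin α + sin β) = 12.110782; p = √p² = 3.480055; φ = atan2(cos α + cos β, d − sin α − sin β) − atan2(2, p) = -0.175460 rad; t = (α − φ) mod 2π = 6.169009 rad, q = (β − φ) mod 2π = 1.330956 rad → L = 2.55·(6.169009 + 3.480055 + 1.330956) = 2.55·10.980019 = 27.999050 m
RLR: c = (6 − d² + 2cos(α−β) + 2d(sin α − sin β))/8 = -2.966521, |c| > 1 → infeasible
LRL: c = (6 − d² + 2cos(α−β) − 2d(sin α − sin β))/8 = -0.322120; p = 2π − arccos c = 4.384421 rad; φ = atan2(cos β − cos α, d + sin α − sin β) = -0.171455 rad; t = (φ − α + p/2) mod 2π = 2.310391 rad, q = (β − α − t + p) mod 2π = 3.519163 rad → L = 2.55·(2.310391 + 4.384421 + 3.519163) = 2.55·10.213975 = 26.045637 m
Shortest: LSL with L = 11.978258 m ≈ 11.9783 m
Convert LSL to answer units (arcs ×180/π): t = 0.118181·180/π = 6.7713°, p = ρ·p = 2.55·3.252223 = 8.2932 m, q = 1.326952·180/π = 76.0287°, L = 11.9783 m.

LSL: t = 6.7713°, p = 8.2932 m, q = 76.0287°, L = 11.9783 m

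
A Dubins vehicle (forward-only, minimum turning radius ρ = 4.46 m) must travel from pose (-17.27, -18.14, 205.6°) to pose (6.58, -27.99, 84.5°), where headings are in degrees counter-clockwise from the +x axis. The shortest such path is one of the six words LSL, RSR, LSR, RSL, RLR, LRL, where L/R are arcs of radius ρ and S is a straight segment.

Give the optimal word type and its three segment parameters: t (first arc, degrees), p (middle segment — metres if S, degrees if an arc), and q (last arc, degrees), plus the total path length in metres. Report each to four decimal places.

Let ψ = atan2(Δy, Δx) = atan2(-9.85, 23.85) = -22.4405° be the start→goal bearing.
Normalize: d = |goal − start| / ρ = 25.803973/4.46 = 5.785644, α = (θ_start − ψ) mod 360° = 228.0405° = 3.980058 rad, β = (θ_goal − ψ) mod 360° = 106.9405° = 1.866464 rad.
Common terms: sin α = -0.743618, cos α = -0.668605, sin β = 0.956608, cos β = -0.291379, cos(α−β) = -0.516533, d² = 33.473677. Work in radians in the unit-radius frame; every candidate has L = ρ·(t + p + q).
LSL: p² = 2 + d² − 2cos(α−β) + 2d(sin α − sin β) = 16.832943; p = √p² = 4.102797; φ = atan2(cos β − cos α, d + sin α − sin β) = 0.092074 rad; t = (φ − α) mod 2π = 2.395201 rad, q = (β − φ) mod 2π = 1.774391 rad → L = 4.46·(2.395201 + 4.102797 + 1.774391) = 4.46·8.272389 = 36.894853 m
RSR: p² = 2 + d² − 2cos(α−β) + 2d(sin β − sin α) = 56.180545; p = √p² = 7.495368; φ = atan2(cos α − cos β, d − sin α + sin β) = -0.050349 rad; t = (α − φ) mod 2π = 4.030407 rad, q = (φ − β) mod 2π = 4.366372 rad → L = 4.46·(4.030407 + 7.495368 + 4.366372) = 4.46·15.892147 = 70.878977 m
LSR: p² = d² − 2 + 2cos(α−β) + 2d(sin α + sin β) = 32.905178; p = √p² = 5.736303; φ = atan2(−cos α − cos β, d + sin α + sin β) − atan2(−2, p) = 0.494166 rad; t = (φ − α) mod 2π = 2.797293 rad, q = (φ − β) mod 2π = 4.910887 rad → L = 4.46·(2.797293 + 5.736303 + 4.910887) = 4.46·13.444483 = 59.962395 m
RSL: p² = d² − 2 + 2cos(α−β) − 2d(sin α + sin β) = 27.976044; p = √p² = 5.289238; φ = atan2(cos α + cos β, d − sin α − sin β) − atan2(2, p) = -0.532101 rad; t = (α − φ) mod 2π = 4.512159 rad, q = (β − φ) mod 2π = 2.398565 rad → L = 4.46·(4.512159 + 5.289238 + 2.398565) = 4.46·12.199963 = 54.411835 m
RLR: c = (6 − d² + 2cos(α−β) + 2d(sin α − sin β))/8 = -6.022568, |c| > 1 → infeasible
LRL: c = (6 − d² + 2cos(α−β) − 2d(sin α − sin β))/8 = -1.104118, |c| > 1 → infeasible
Shortest: LSL with L = 36.894853 m ≈ 36.8949 m
Convert LSL to answer units (arcs ×180/π): t = 2.395201·180/π = 137.2349°, p = ρ·p = 4.46·4.102797 = 18.2985 m, q = 1.774391·180/π = 101.6651°, L = 36.8949 m.

LSL: t = 137.2349°, p = 18.2985 m, q = 101.6651°, L = 36.8949 m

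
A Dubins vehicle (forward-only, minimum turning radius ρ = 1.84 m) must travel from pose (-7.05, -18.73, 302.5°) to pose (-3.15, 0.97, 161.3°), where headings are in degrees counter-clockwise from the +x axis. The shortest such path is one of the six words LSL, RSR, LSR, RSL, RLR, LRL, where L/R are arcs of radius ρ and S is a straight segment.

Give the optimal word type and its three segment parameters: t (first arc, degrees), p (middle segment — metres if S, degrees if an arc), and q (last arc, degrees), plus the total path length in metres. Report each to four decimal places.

LSL: t = 141.5843°, p = 17.0594 m, q = 77.2157°, L = 24.0859 m

Let ψ = atan2(Δy, Δx) = atan2(19.70, 3.90) = 78.8020° be the start→goal bearing.
Normalize: d = |goal − start| / ρ = 20.082331/1.84 = 10.914310, α = (θ_start − ψ) mod 360° = 223.6980° = 3.904267 rad, β = (θ_goal − ψ) mod 360° = 82.4980° = 1.439862 rad.
Common terms: sin α = -0.690858, cos α = -0.722991, sin β = 0.991440, cos β = 0.130560, cos(α−β) = -0.779338, d² = 119.122164. Work in radians in the unit-radius frame; every candidate has L = ρ·(t + p + q).
LSL: p² = 2 + d² − 2cos(α−β) + 2d(sin α − sin β) = 85.958599; p = √p² = 9.271386; φ = atan2(cos β − cos α, d + sin α − sin β) = 0.092194 rad; t = (φ − α) mod 2π = 2.471112 rad, q = (β − φ) mod 2π = 1.347669 rad → L = 1.84·(2.471112 + 9.271386 + 1.347669) = 1.84·13.090166 = 24.085906 m
RSR: p² = 2 + d² − 2cos(α−β) + 2d(sin β − sin α) = 159.403082; p = √p² = 12.625493; φ = atan2(cos α − cos β, d − sin α + sin β) = -0.067657 rad; t = (α − φ) mod 2π = 3.971924 rad, q = (φ − β) mod 2π = 4.775666 rad → L = 1.84·(3.971924 + 12.625493 + 4.775666) = 1.84·21.373084 = 39.326474 m
LSR: p² = d² − 2 + 2cos(α−β) + 2d(sin α + sin β) = 122.124797; p = √p² = 11.051009; φ = atan2(−cos α − cos β, d + sin α + sin β) − atan2(−2, p) = 0.231817 rad; t = (φ − α) mod 2π = 2.610736 rad, q = (φ − β) mod 2π = 5.075140 rad → L = 1.84·(2.610736 + 11.051009 + 5.075140) = 1.84·18.736885 = 34.475868 m
RSL: p² = d² − 2 + 2cos(α−β) − 2d(sin α + sin β) = 109.002180; p = √p² = 10.440411; φ = atan2(cos α + cos β, d − sin α − sin β) − atan2(2, p) = -0.245030 rad; t = (α − φ) mod 2π = 4.149297 rad, q = (β − φ) mod 2π = 1.684892 rad → L = 1.84·(4.149297 + 10.440411 + 1.684892) = 1.84·16.274600 = 29.945264 m
RLR: c = (6 − d² + 2cos(α−β) + 2d(sin α − sin β))/8 = -18.925385, |c| > 1 → infeasible
LRL: c = (6 − d² + 2cos(α−β) − 2d(sin α − sin β))/8 = -9.744825, |c| > 1 → infeasible
Shortest: LSL with L = 24.085906 m ≈ 24.0859 m
Convert LSL to answer units (arcs ×180/π): t = 2.471112·180/π = 141.5843°, p = ρ·p = 1.84·9.271386 = 17.0594 m, q = 1.347669·180/π = 77.2157°, L = 24.0859 m.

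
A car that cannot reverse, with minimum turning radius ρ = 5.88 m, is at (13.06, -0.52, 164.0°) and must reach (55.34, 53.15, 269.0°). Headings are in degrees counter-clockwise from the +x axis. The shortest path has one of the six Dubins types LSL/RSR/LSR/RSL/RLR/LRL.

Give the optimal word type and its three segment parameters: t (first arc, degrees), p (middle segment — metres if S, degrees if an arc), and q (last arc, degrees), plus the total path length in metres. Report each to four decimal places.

RSR: t = 109.8584°, p = 59.3737 m, q = 145.1416°, L = 85.5431 m

Let ψ = atan2(Δy, Δx) = atan2(53.67, 42.28) = 51.7698° be the start→goal bearing.
Normalize: d = |goal − start| / ρ = 68.323256/5.88 = 11.619601, α = (θ_start − ψ) mod 360° = 112.2302° = 1.958787 rad, β = (θ_goal − ψ) mod 360° = 217.2302° = 3.791383 rad.
Common terms: sin α = 0.925671, cos α = -0.378329, sin β = -0.605019, cos β = -0.796211, cos(α−β) = -0.258819, d² = 135.015135. Work in radians in the unit-radius frame; every candidate has L = ρ·(t + p + q).
LSL: p² = 2 + d² − 2cos(α−β) + 2d(sin α − sin β) = 173.104798; p = √p² = 13.156930; φ = atan2(cos β − cos α, d + sin α − sin β) = -0.031767 rad; t = (φ − α) mod 2π = 4.292632 rad, q = (β − φ) mod 2π = 3.823149 rad → L = 5.88·(4.292632 + 13.156930 + 3.823149) = 5.88·21.272711 = 125.083539 m
RSR: p² = 2 + d² − 2cos(α−β) + 2d(sin β − sin α) = 101.960749; p = √p² = 10.097562; φ = atan2(cos α − cos β, d − sin α + sin β) = 0.041396 rad; t = (α − φ) mod 2π = 1.917391 rad, q = (φ − β) mod 2π = 2.533199 rad → L = 5.88·(1.917391 + 10.097562 + 2.533199) = 5.88·14.548151 = 85.543129 m
LSR: p² = d² − 2 + 2cos(α−β) + 2d(sin α + sin β) = 139.949189; p = √p² = 11.830012; φ = atan2(−cos α − cos β, d + sin α + sin β) − atan2(−2, p) = 0.265531 rad; t = (φ − α) mod 2π = 4.589929 rad, q = (φ − β) mod 2π = 2.757333 rad → L = 5.88·(4.589929 + 11.830012 + 2.757333) = 5.88·19.177274 = 112.762372 m
RSL: p² = d² − 2 + 2cos(α−β) − 2d(sin α + sin β) = 125.045806; p = √p² = 11.182388; φ = atan2(cos α + cos β, d − sin α − sin β) − atan2(2, p) = -0.280561 rad; t = (α − φ) mod 2π = 2.239348 rad, q = (β − φ) mod 2π = 4.071943 rad → L = 5.88·(2.239348 + 11.182388 + 4.071943) = 5.88·17.493679 = 102.862835 m
RLR: c = (6 − d² + 2cos(α−β) + 2d(sin α − sin β))/8 = -11.745094, |c| > 1 → infeasible
LRL: c = (6 − d² + 2cos(α−β) − 2d(sin α − sin β))/8 = -20.638100, |c| > 1 → infeasible
Shortest: RSR with L = 85.543129 m ≈ 85.5431 m
Convert RSR to answer units (arcs ×180/π): t = 1.917391·180/π = 109.8584°, p = ρ·p = 5.88·10.097562 = 59.3737 m, q = 2.533199·180/π = 145.1416°, L = 85.5431 m.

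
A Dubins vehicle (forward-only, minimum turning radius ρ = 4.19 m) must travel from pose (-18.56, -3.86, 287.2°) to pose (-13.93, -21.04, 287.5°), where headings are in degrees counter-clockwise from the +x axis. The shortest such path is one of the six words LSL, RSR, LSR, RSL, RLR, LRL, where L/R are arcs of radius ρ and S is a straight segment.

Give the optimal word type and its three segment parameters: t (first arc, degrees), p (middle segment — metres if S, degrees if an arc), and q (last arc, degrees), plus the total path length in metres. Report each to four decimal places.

RSL: t = 2.1388°, p = 17.4583 m, q = 2.4388°, L = 17.7930 m

Let ψ = atan2(Δy, Δx) = atan2(-17.18, 4.63) = -74.9172° be the start→goal bearing.
Normalize: d = |goal − start| / ρ = 17.792956/4.19 = 4.246529, α = (θ_start − ψ) mod 360° = 2.1172° = 0.036951 rad, β = (θ_goal − ψ) mod 360° = 2.4172° = 0.042187 rad.
Common terms: sin α = 0.036943, cos α = 0.999317, sin β = 0.042175, cos β = 0.999110, cos(α−β) = 0.999986, d² = 18.033008. Work in radians in the unit-radius frame; every candidate has L = ρ·(t + p + q).
LSL: p² = 2 + d² − 2cos(α−β) + 2d(sin α − sin β) = 17.988601; p = √p² = 4.241297; φ = atan2(cos β − cos α, d + sin α − sin β) = -0.000049 rad; t = (φ − α) mod 2π = 6.246185 rad, q = (β − φ) mod 2π = 0.042236 rad → L = 4.19·(6.246185 + 4.241297 + 0.042236) = 4.19·10.529718 = 44.119520 m
RSR: p² = 2 + d² − 2cos(α−β) + 2d(sin β − sin α) = 18.077471; p = √p² = 4.251761; φ = atan2(cos α − cos β, d − sin α + sin β) = 0.000049 rad; t = (α − φ) mod 2π = 0.036903 rad, q = (φ − β) mod 2π = 6.241047 rad → L = 4.19·(0.036903 + 4.251761 + 6.241047) = 4.19·10.529710 = 44.119486 m
LSR: p² = d² − 2 + 2cos(α−β) + 2d(sin α + sin β) = 18.704934; p = √p² = 4.324920; φ = atan2(−cos α − cos β, d + sin α + sin β) − atan2(−2, p) = 0.000364 rad; t = (φ − α) mod 2π = 6.246597 rad, q = (φ − β) mod 2π = 6.241361 rad → L = 4.19·(6.246597 + 4.324920 + 6.241361) = 4.19·16.812879 = 70.445963 m
RSL: p² = d² − 2 + 2cos(α−β) − 2d(sin α + sin β) = 17.361028; p = √p² = 4.166657; φ = atan2(cos α + cos β, d − sin α − sin β) − atan2(2, p) = -0.000377 rad; t = (α − φ) mod 2π = 0.037329 rad, q = (β − φ) mod 2π = 0.042565 rad → L = 4.19·(0.037329 + 4.166657 + 0.042565) = 4.19·4.246550 = 17.793045 m
RLR: c = (6 − d² + 2cos(α−β) + 2d(sin α − sin β))/8 = -1.259684, |c| > 1 → infeasible
LRL: c = (6 − d² + 2cos(α−β) − 2d(sin α − sin β))/8 = -1.248575, |c| > 1 → infeasible
Shortest: RSL with L = 17.793045 m ≈ 17.7930 m
Convert RSL to answer units (arcs ×180/π): t = 0.037329·180/π = 2.1388°, p = ρ·p = 4.19·4.166657 = 17.4583 m, q = 0.042565·180/π = 2.4388°, L = 17.7930 m.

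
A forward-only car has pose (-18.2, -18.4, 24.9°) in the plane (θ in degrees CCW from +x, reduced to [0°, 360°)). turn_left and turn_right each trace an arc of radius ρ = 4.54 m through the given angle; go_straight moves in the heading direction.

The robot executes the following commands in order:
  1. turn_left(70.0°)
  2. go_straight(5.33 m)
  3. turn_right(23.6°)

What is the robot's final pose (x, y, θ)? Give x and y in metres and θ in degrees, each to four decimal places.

set_pose: (x, y, θ) = (-18.2000, -18.4000, 24.9000°), ρ = 4.54
turn_left(70.0°): centre at ρ to the left, rotate +70.0° → (-15.5881, -13.8942, 94.9000°)
go_straight(5.33): x += 5.33·cos θ, y += 5.33·sin θ → (-16.0434, -8.5837, 94.9000°)
turn_right(23.6°): centre at ρ to the right, rotate −23.6° → (-15.8203, -6.7403, 71.3000°)

(-15.8203, -6.7403, 71.3000°)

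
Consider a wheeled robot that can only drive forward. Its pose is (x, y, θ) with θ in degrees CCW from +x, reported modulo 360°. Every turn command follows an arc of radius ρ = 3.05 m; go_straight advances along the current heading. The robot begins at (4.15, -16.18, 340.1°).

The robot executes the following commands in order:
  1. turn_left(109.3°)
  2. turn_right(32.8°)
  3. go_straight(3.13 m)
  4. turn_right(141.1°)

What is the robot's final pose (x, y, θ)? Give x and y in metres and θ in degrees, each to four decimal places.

(16.0468, -10.4706, 275.5000°)

set_pose: (x, y, θ) = (4.1500, -16.1800, 340.1000°), ρ = 3.05
turn_left(109.3°): centre at ρ to the left, rotate +109.3° → (8.2380, -13.3441, 449.4000° ≡ 89.4000°)
turn_right(32.8°): centre at ρ to the right, rotate −32.8° → (8.7415, -11.6970, 56.6000°)
go_straight(3.13): x += 3.13·cos θ, y += 3.13·sin θ → (10.4645, -9.0840, 56.6000°)
turn_right(141.1°): centre at ρ to the right, rotate −141.1° → (16.0468, -10.4706, -84.5000° ≡ 275.5000°)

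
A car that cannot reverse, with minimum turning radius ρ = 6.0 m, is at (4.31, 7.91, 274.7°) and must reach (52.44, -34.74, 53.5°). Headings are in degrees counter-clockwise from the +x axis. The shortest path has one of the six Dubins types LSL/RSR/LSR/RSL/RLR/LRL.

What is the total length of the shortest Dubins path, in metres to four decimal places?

Let ψ = atan2(Δy, Δx) = atan2(-42.65, 48.13) = -41.5455° be the start→goal bearing.
Normalize: d = |goal − start| / ρ = 64.308004/6.0 = 10.718001, α = (θ_start − ψ) mod 360° = 316.2455° = 5.519525 rad, β = (θ_goal − ψ) mod 360° = 95.0455° = 1.658857 rad.
Common terms: sin α = -0.691570, cos α = 0.722310, sin β = 0.996125, cos β = -0.087947, cos(α−β) = -0.752415, d² = 114.875539. Work in radians in the unit-radius frame; every candidate has L = ρ·(t + p + q).
LSL: p² = 2 + d² − 2cos(α−β) + 2d(sin α − sin β) = 82.202935; p = √p² = 9.066583; φ = atan2(cos β − cos α, d + sin α − sin β) = -0.089487 rad; t = (φ − α) mod 2π = 0.674174 rad, q = (β − φ) mod 2π = 1.748343 rad → L = 6.0·(0.674174 + 9.066583 + 1.748343) = 6.0·11.489100 = 68.934602 m
RSR: p² = 2 + d² − 2cos(α−β) + 2d(sin β − sin α) = 154.557803; p = √p² = 12.432128; φ = atan2(cos α − cos β, d − sin α + sin β) = 0.065221 rad; t = (α − φ) mod 2π = 5.454304 rad, q = (φ − β) mod 2π = 4.689549 rad → L = 6.0·(5.454304 + 12.432128 + 4.689549) = 6.0·22.575981 = 135.455889 m
LSR: p² = d² − 2 + 2cos(α−β) + 2d(sin α + sin β) = 117.899157; p = √p² = 10.858138; φ = atan2(−cos α − cos β, d + sin α + sin β) − atan2(−2, p) = 0.124664 rad; t = (φ − α) mod 2π = 0.888324 rad, q = (φ − β) mod 2π = 4.748993 rad → L = 6.0·(0.888324 + 10.858138 + 4.748993) = 6.0·16.495455 = 98.972728 m
RSL: p² = d² − 2 + 2cos(α−β) − 2d(sin α + sin β) = 104.842262; p = √p² = 10.239251; φ = atan2(cos α + cos β, d − sin α − sin β) − atan2(2, p) = -0.132056 rad; t = (α − φ) mod 2π = 5.651581 rad, q = (β − φ) mod 2π = 1.790912 rad → L = 6.0·(5.651581 + 10.239251 + 1.790912) = 6.0·17.681744 = 106.090464 m
RLR: c = (6 − d² + 2cos(α−β) + 2d(sin α − sin β))/8 = -18.319725, |c| > 1 → infeasible
LRL: c = (6 − d² + 2cos(α−β) − 2d(sin α − sin β))/8 = -9.275367, |c| > 1 → infeasible
Shortest: LSL with L = 68.934602 m ≈ 68.9346 m

68.9346 m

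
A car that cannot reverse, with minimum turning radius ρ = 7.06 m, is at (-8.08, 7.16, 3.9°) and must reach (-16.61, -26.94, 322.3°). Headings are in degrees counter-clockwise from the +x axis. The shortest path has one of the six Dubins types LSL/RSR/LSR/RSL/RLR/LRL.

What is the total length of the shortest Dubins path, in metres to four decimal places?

47.7464 m

Let ψ = atan2(Δy, Δx) = atan2(-34.10, -8.53) = -104.0442° be the start→goal bearing.
Normalize: d = |goal − start| / ρ = 35.150688/7.06 = 4.978851, α = (θ_start − ψ) mod 360° = 107.9442° = 1.883981 rad, β = (θ_goal − ψ) mod 360° = 66.3442° = 1.157924 rad.
Common terms: sin α = 0.951357, cos α = -0.308090, sin β = 0.915972, cos β = 0.401242, cos(α−β) = 0.747798, d² = 24.788958. Work in radians in the unit-radius frame; every candidate has L = ρ·(t + p + q).
LSL: p² = 2 + d² − 2cos(α−β) + 2d(sin α − sin β) = 25.645717; p = √p² = 5.064160; φ = atan2(cos β − cos α, d + sin α − sin β) = 0.140531 rad; t = (φ − α) mod 2π = 4.539736 rad, q = (β − φ) mod 2π = 1.017393 rad → L = 7.06·(4.539736 + 5.064160 + 1.017393) = 7.06·10.621288 = 74.986296 m
RSR: p² = 2 + d² − 2cos(α−β) + 2d(sin β − sin α) = 24.941006; p = √p² = 4.994097; φ = atan2(cos α − cos β, d − sin α + sin β) = -0.142516 rad; t = (α − φ) mod 2π = 2.026497 rad, q = (φ − β) mod 2π = 4.982745 rad → L = 7.06·(2.026497 + 4.994097 + 4.982745) = 7.06·12.003339 = 84.743576 m
LSR: p² = d² − 2 + 2cos(α−β) + 2d(sin α + sin β) = 42.878863; p = √p² = 6.548195; φ = atan2(−cos α − cos β, d + sin α + sin β) − atan2(−2, p) = 0.282823 rad; t = (φ − α) mod 2π = 4.682028 rad, q = (φ − β) mod 2π = 5.408085 rad → L = 7.06·(4.682028 + 6.548195 + 5.408085) = 7.06·16.638308 = 117.466453 m
RSL: p² = d² − 2 + 2cos(α−β) − 2d(sin α + sin β) = 5.690245; p = √p² = 2.385423; φ = atan2(cos α + cos β, d − sin α − sin β) − atan2(2, p) = -0.667807 rad; t = (α − φ) mod 2π = 2.551788 rad, q = (β − φ) mod 2π = 1.825731 rad → L = 7.06·(2.551788 + 2.385423 + 1.825731) = 7.06·6.762942 = 47.746373 m
RLR: c = (6 − d² + 2cos(α−β) + 2d(sin α − sin β))/8 = -2.117626, |c| > 1 → infeasible
LRL: c = (6 − d² + 2cos(α−β) − 2d(sin α − sin β))/8 = -2.205715, |c| > 1 → infeasible
Shortest: RSL with L = 47.746373 m ≈ 47.7464 m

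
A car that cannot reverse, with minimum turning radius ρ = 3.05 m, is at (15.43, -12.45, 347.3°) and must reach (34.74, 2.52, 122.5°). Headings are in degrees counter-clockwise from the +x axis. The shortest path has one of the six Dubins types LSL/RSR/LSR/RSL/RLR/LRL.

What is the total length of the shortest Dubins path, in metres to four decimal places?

Let ψ = atan2(Δy, Δx) = atan2(14.97, 19.31) = 37.7845° be the start→goal bearing.
Normalize: d = |goal − start| / ρ = 24.433113/3.05 = 8.010857, α = (θ_start − ψ) mod 360° = 309.5155° = 5.402065 rad, β = (θ_goal − ψ) mod 360° = 84.7155° = 1.478565 rad.
Common terms: sin α = -0.771452, cos α = 0.636287, sin β = 0.995750, cos β = 0.092101, cos(α−β) = -0.709571, d² = 64.173824. Work in radians in the unit-radius frame; every candidate has L = ρ·(t + p + q).
LSL: p² = 2 + d² − 2cos(α−β) + 2d(sin α − sin β) = 39.279362; p = √p² = 6.267325; φ = atan2(cos β − cos α, d + sin α − sin β) = -0.086939 rad; t = (φ − α) mod 2π = 0.794182 rad, q = (β − φ) mod 2π = 1.565503 rad → L = 3.05·(0.794182 + 6.267325 + 1.565503) = 3.05·8.627010 = 26.312381 m
RSR: p² = 2 + d² − 2cos(α−β) + 2d(sin β − sin α) = 95.906570; p = √p² = 9.793190; φ = atan2(cos α − cos β, d − sin α + sin β) = 0.055596 rad; t = (α − φ) mod 2π = 5.346468 rad, q = (φ − β) mod 2π = 4.860217 rad → L = 3.05·(5.346468 + 9.793190 + 4.860217) = 3.05·19.999875 = 60.999620 m
LSR: p² = d² − 2 + 2cos(α−β) + 2d(sin α + sin β) = 64.348310; p = √p² = 8.021740; φ = atan2(−cos α − cos β, d + sin α + sin β) − atan2(−2, p) = 0.156122 rad; t = (φ − α) mod 2π = 1.037242 rad, q = (φ − β) mod 2π = 4.960743 rad → L = 3.05·(1.037242 + 8.021740 + 4.960743) = 3.05·14.019725 = 42.760160 m
RSL: p² = d² − 2 + 2cos(α−β) − 2d(sin α + sin β) = 57.161055; p = √p² = 7.560493; φ = atan2(cos α + cos β, d − sin α − sin β) − atan2(2, p) = -0.165336 rad; t = (α − φ) mod 2π = 5.567401 rad, q = (β − φ) mod 2π = 1.643901 rad → L = 3.05·(5.567401 + 7.560493 + 1.643901) = 3.05·14.771795 = 45.053976 m
RLR: c = (6 − d² + 2cos(α−β) + 2d(sin α − sin β))/8 = -10.988321, |c| > 1 → infeasible
LRL: c = (6 − d² + 2cos(α−β) − 2d(sin α − sin β))/8 = -3.909920, |c| > 1 → infeasible
Shortest: LSL with L = 26.312381 m ≈ 26.3124 m

26.3124 m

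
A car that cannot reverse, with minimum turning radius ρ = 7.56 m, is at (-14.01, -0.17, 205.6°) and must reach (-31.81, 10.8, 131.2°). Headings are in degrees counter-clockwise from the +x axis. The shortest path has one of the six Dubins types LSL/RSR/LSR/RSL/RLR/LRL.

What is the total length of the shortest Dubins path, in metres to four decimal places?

Let ψ = atan2(Δy, Δx) = atan2(10.97, -17.80) = 148.3548° be the start→goal bearing.
Normalize: d = |goal − start| / ρ = 20.908871/7.56 = 2.765724, α = (θ_start − ψ) mod 360° = 57.2452° = 0.999117 rad, β = (θ_goal − ψ) mod 360° = 342.8452° = 5.983778 rad.
Common terms: sin α = 0.840994, cos α = 0.541045, sin β = -0.294954, cos β = 0.955511, cos(α−β) = 0.268920, d² = 7.649228. Work in radians in the unit-radius frame; every candidate has L = ρ·(t + p + q).
LSL: p² = 2 + d² − 2cos(α−β) + 2d(sin α − sin β) = 15.394825; p = √p² = 3.923624; φ = atan2(cos β − cos α, d + sin α − sin β) = 0.105831 rad; t = (φ − α) mod 2π = 5.389899 rad, q = (β − φ) mod 2π = 5.877947 rad → L = 7.56·(5.389899 + 3.923624 + 5.877947) = 7.56·15.191470 = 114.847510 m
RSR: p² = 2 + d² − 2cos(α−β) + 2d(sin β − sin α) = 2.827951; p = √p² = 1.681651; φ = atan2(cos α − cos β, d − sin α + sin β) = -0.249030 rad; t = (α − φ) mod 2π = 1.248147 rad, q = (φ − β) mod 2π = 0.050378 rad → L = 7.56·(1.248147 + 1.681651 + 0.050378) = 7.56·2.980176 = 22.530133 m
LSR: p² = d² − 2 + 2cos(α−β) + 2d(sin α + sin β) = 9.207455; p = √p² = 3.034379; φ = atan2(−cos α − cos β, d + sin α + sin β) − atan2(−2, p) = 0.158330 rad; t = (φ − α) mod 2π = 5.442398 rad, q = (φ − β) mod 2π = 0.457737 rad → L = 7.56·(5.442398 + 3.034379 + 0.457737) = 7.56·8.934514 = 67.544928 m
RSL: p² = d² − 2 + 2cos(α−β) − 2d(sin α + sin β) = 3.166679; p = √p² = 1.779517; φ = atan2(cos α + cos β, d − sin α − sin β) − atan2(2, p) = -0.250455 rad; t = (α − φ) mod 2π = 1.249572 rad, q = (β − φ) mod 2π = 6.234232 rad → L = 7.56·(1.249572 + 1.779517 + 6.234232) = 7.56·9.263321 = 70.030705 m
RLR: c = (6 − d² + 2cos(α−β) + 2d(sin α − sin β))/8 = 0.646506; p = 2π − arccos c = 5.415385 rad; φ = atan2(cos α − cos β, d − sin α + sin β) = -0.249030 rad; t = (α − φ + p/2) mod 2π = 3.955840 rad, q = (α − β − t + p) mod 2π = 2.758070 rad → L = 7.56·(3.955840 + 5.415385 + 2.758070) = 7.56·12.129294 = 91.697466 m
LRL: c = (6 − d² + 2cos(α−β) − 2d(sin α − sin β))/8 = -0.924353; p = 2π − arccos c = 3.533052 rad; φ = atan2(cos β − cos α, d + sin α − sin β) = 0.105831 rad; t = (φ − α + p/2) mod 2π = 0.873240 rad, q = (β − α − t + p) mod 2π = 1.361287 rad → L = 7.56·(0.873240 + 3.533052 + 1.361287) = 7.56·5.767580 = 43.602903 m
Shortest: RSR with L = 22.530133 m ≈ 22.5301 m

22.5301 m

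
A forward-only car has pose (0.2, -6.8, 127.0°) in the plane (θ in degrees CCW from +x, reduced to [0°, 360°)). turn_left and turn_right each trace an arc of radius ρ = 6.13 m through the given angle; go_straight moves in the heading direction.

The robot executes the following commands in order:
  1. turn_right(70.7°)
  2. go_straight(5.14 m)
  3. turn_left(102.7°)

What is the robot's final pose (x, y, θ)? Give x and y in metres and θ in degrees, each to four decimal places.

(-0.0554, 13.6906, 159.0000°)

set_pose: (x, y, θ) = (0.2000, -6.8000, 127.0000°), ρ = 6.13
turn_right(70.7°): centre at ρ to the right, rotate −70.7° → (-0.0042, 0.2903, 56.3000°)
go_straight(5.14): x += 5.14·cos θ, y += 5.14·sin θ → (2.8477, 4.5666, 56.3000°)
turn_left(102.7°): centre at ρ to the left, rotate +102.7° → (-0.0554, 13.6906, 159.0000°)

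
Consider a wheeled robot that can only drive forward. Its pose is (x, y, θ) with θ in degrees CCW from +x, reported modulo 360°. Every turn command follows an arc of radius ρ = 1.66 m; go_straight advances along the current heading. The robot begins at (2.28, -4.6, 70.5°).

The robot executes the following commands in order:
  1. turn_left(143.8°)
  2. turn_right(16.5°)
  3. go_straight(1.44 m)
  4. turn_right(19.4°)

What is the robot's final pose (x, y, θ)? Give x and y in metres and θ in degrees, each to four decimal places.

(-2.5731, -3.4028, 178.4000°)

set_pose: (x, y, θ) = (2.2800, -4.6000, 70.5000°), ρ = 1.66
turn_left(143.8°): centre at ρ to the left, rotate +143.8° → (-0.2202, -2.6746, 214.3000°)
turn_right(16.5°): centre at ρ to the right, rotate −16.5° → (-0.6482, -2.8838, 197.8000°)
go_straight(1.44): x += 1.44·cos θ, y += 1.44·sin θ → (-2.0193, -3.3240, 197.8000°)
turn_right(19.4°): centre at ρ to the right, rotate −19.4° → (-2.5731, -3.4028, 178.4000°)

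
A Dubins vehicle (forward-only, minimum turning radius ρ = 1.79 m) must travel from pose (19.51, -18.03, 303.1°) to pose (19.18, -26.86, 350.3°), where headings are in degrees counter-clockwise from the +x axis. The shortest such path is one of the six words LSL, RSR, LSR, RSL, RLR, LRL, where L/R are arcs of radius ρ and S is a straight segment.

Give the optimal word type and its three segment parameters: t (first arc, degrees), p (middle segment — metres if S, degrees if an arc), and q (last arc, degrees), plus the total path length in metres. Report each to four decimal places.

RSL: t = 54.3764°, p = 5.1393 m, q = 101.5764°, L = 10.0115 m

Let ψ = atan2(Δy, Δx) = atan2(-8.83, -0.33) = -92.1403° be the start→goal bearing.
Normalize: d = |goal − start| / ρ = 8.836164/1.79 = 4.936405, α = (θ_start − ψ) mod 360° = 35.2403° = 0.615059 rad, β = (θ_goal − ψ) mod 360° = 82.4403° = 1.438855 rad.
Common terms: sin α = 0.577007, cos α = 0.816739, sin β = 0.991308, cos β = 0.131559, cos(α−β) = 0.679441, d² = 24.368091. Work in radians in the unit-radius frame; every candidate has L = ρ·(t + p + q).
LSL: p² = 2 + d² − 2cos(α−β) + 2d(sin α − sin β) = 20.918889; p = √p² = 4.573717; φ = atan2(cos β − cos α, d + sin α − sin β) = -0.150374 rad; t = (φ − α) mod 2π = 5.517752 rad, q = (β − φ) mod 2π = 1.589229 rad → L = 1.79·(5.517752 + 4.573717 + 1.589229) = 1.79·11.680698 = 20.908449 m
RSR: p² = 2 + d² − 2cos(α−β) + 2d(sin β − sin α) = 29.099527; p = √p² = 5.394398; φ = atan2(cos α − cos β, d − sin α + sin β) = 0.127361 rad; t = (α − φ) mod 2π = 0.487698 rad, q = (φ − β) mod 2π = 4.971692 rad → L = 1.79·(0.487698 + 5.394398 + 4.971692) = 1.79·10.853788 = 19.428280 m
LSR: p² = d² − 2 + 2cos(α−β) + 2d(sin α + sin β) = 39.210650; p = √p² = 6.261841; φ = atan2(−cos α − cos β, d + sin α + sin β) − atan2(−2, p) = 0.164388 rad; t = (φ − α) mod 2π = 5.832514 rad, q = (φ − β) mod 2π = 5.008718 rad → L = 1.79·(5.832514 + 6.261841 + 5.008718) = 1.79·17.103073 = 30.614500 m
RSL: p² = d² − 2 + 2cos(α−β) − 2d(sin α + sin β) = 8.243297; p = √p² = 2.871114; φ = atan2(cos α + cos β, d − sin α − sin β) − atan2(2, p) = -0.333987 rad; t = (α − φ) mod 2π = 0.949046 rad, q = (β − φ) mod 2π = 1.772842 rad → L = 1.79·(0.949046 + 2.871114 + 1.772842) = 1.79·5.593002 = 10.011474 m
RLR: c = (6 − d² + 2cos(α−β) + 2d(sin α − sin β))/8 = -2.637441, |c| > 1 → infeasible
LRL: c = (6 − d² + 2cos(α−β) − 2d(sin α − sin β))/8 = -1.614861, |c| > 1 → infeasible
Shortest: RSL with L = 10.011474 m ≈ 10.0115 m
Convert RSL to answer units (arcs ×180/π): t = 0.949046·180/π = 54.3764°, p = ρ·p = 1.79·2.871114 = 5.1393 m, q = 1.772842·180/π = 101.5764°, L = 10.0115 m.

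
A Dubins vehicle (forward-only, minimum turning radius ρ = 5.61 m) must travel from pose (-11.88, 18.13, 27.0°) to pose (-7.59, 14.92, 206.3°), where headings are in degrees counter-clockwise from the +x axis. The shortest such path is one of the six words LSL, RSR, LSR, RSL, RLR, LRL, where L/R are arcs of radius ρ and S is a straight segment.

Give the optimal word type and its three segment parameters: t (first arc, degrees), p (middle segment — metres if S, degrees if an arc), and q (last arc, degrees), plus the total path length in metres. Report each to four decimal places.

LRL: t = 51.9739°, p = 267.6388°, q = 34.9650°, L = 34.7178 m

Let ψ = atan2(Δy, Δx) = atan2(-3.21, 4.29) = -36.8057° be the start→goal bearing.
Normalize: d = |goal − start| / ρ = 5.358003/5.61 = 0.955081, α = (θ_start − ψ) mod 360° = 63.8057° = 1.113620 rad, β = (θ_goal − ψ) mod 360° = 243.1057° = 4.242996 rad.
Common terms: sin α = 0.897303, cos α = 0.441416, sin β = -0.891843, cos β = -0.452345, cos(α−β) = -0.999925, d² = 0.912179. Work in radians in the unit-radius frame; every candidate has L = ρ·(t + p + q).
LSL: p² = 2 + d² − 2cos(α−β) + 2d(sin α − sin β) = 8.329587; p = √p² = 2.886102; φ = atan2(cos β − cos α, d + sin α − sin β) = -0.314854 rad; t = (φ − α) mod 2π = 4.854711 rad, q = (β − φ) mod 2π = 4.557850 rad → L = 5.61·(4.854711 + 2.886102 + 4.557850) = 5.61·12.298663 = 68.995500 m
RSR: p² = 2 + d² − 2cos(α−β) + 2d(sin β − sin α) = 1.494473; p = √p² = 1.222486; φ = atan2(cos α − cos β, d − sin α + sin β) = 2.321658 rad; t = (α − φ) mod 2π = 5.075148 rad, q = (φ − β) mod 2π = 4.361848 rad → L = 5.61·(5.075148 + 1.222486 + 4.361848) = 5.61·10.659482 = 59.799693 m
LSR: p² = d² − 2 + 2cos(α−β) + 2d(sin α + sin β) = -3.077242 < 0 → infeasible
RSL: p² = d² − 2 + 2cos(α−β) − 2d(sin α + sin β) = -3.098100 < 0 → infeasible
RLR: c = (6 − d² + 2cos(α−β) + 2d(sin α − sin β))/8 = 0.813191; p = 2π − arccos c = 5.662003 rad; φ = atan2(cos α − cos β, d − sin α + sin β) = 2.321658 rad; t = (α − φ + p/2) mod 2π = 1.622964 rad, q = (α − β − t + p) mod 2π = 0.909664 rad → L = 5.61·(1.622964 + 5.662003 + 0.909664) = 5.61·8.194630 = 45.971876 m
LRL: c = (6 − d² + 2cos(α−β) − 2d(sin α − sin β))/8 = -0.041198; p = 2π − arccos c = 4.671179 rad; φ = atan2(cos β − cos α, d + sin α − sin β) = -0.314854 rad; t = (φ − α + p/2) mod 2π = 0.907115 rad, q = (β − α − t + p) mod 2π = 0.610254 rad → L = 5.61·(0.907115 + 4.671179 + 0.610254) = 5.61·6.188548 = 34.717754 m
Shortest: LRL with L = 34.717754 m ≈ 34.7178 m
Convert LRL to answer units (arcs ×180/π): t = 0.907115·180/π = 51.9739°, p = 4.671179·180/π = 267.6388°, q = 0.610254·180/π = 34.9650°, L = 34.7178 m.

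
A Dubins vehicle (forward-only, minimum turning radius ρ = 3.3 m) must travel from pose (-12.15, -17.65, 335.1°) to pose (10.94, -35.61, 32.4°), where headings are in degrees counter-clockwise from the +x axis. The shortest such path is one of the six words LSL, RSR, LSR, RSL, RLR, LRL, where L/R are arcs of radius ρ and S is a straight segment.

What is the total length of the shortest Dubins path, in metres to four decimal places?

30.3022 m

Let ψ = atan2(Δy, Δx) = atan2(-17.96, 23.09) = -37.8767° be the start→goal bearing.
Normalize: d = |goal − start| / ρ = 29.252516/3.3 = 8.864399, α = (θ_start − ψ) mod 360° = 12.9767° = 0.226486 rad, β = (θ_goal − ψ) mod 360° = 70.2767° = 1.226560 rad.
Common terms: sin α = 0.224555, cos α = 0.974461, sin β = 0.941333, cos β = 0.337478, cos(α−β) = 0.540240, d² = 78.577567. Work in radians in the unit-radius frame; every candidate has L = ρ·(t + p + q).
LSL: p² = 2 + d² − 2cos(α−β) + 2d(sin α − sin β) = 66.789464; p = √p² = 8.172482; φ = atan2(cos β − cos α, d + sin α − sin β) = -0.078022 rad; t = (φ − α) mod 2π = 5.978678 rad, q = (β − φ) mod 2π = 1.304581 rad → L = 3.3·(5.978678 + 8.172482 + 1.304581) = 3.3·15.455741 = 51.003946 m
RSR: p² = 2 + d² − 2cos(α−β) + 2d(sin β − sin α) = 92.204708; p = √p² = 9.602328; φ = atan2(cos α − cos β, d − sin α + sin β) = 0.066385 rad; t = (α − φ) mod 2π = 0.160101 rad, q = (φ − β) mod 2π = 5.123011 rad → L = 3.3·(0.160101 + 9.602328 + 5.123011) = 3.3·14.885440 = 49.121952 m
LSR: p² = d² − 2 + 2cos(α−β) + 2d(sin α + sin β) = 98.327843; p = √p² = 9.916040; φ = atan2(−cos α − cos β, d + sin α + sin β) − atan2(−2, p) = 0.068964 rad; t = (φ − α) mod 2π = 6.125663 rad, q = (φ − β) mod 2π = 5.125589 rad → L = 3.3·(6.125663 + 9.916040 + 5.125589) = 3.3·21.167292 = 69.852064 m
RSL: p² = d² − 2 + 2cos(α−β) − 2d(sin α + sin β) = 56.988251; p = √p² = 7.549056; φ = atan2(cos α + cos β, d − sin α − sin β) − atan2(2, p) = -0.090191 rad; t = (α − φ) mod 2π = 0.316677 rad, q = (β − φ) mod 2π = 1.316750 rad → L = 3.3·(0.316677 + 7.549056 + 1.316750) = 3.3·9.182484 = 30.302196 m
RLR: c = (6 − d² + 2cos(α−β) + 2d(sin α − sin β))/8 = -10.525589, |c| > 1 → infeasible
LRL: c = (6 − d² + 2cos(α−β) − 2d(sin α − sin β))/8 = -7.348683, |c| > 1 → infeasible
Shortest: RSL with L = 30.302196 m ≈ 30.3022 m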